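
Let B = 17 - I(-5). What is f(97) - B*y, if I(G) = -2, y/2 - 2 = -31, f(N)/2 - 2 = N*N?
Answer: 19924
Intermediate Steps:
f(N) = 4 + 2*N² (f(N) = 4 + 2*(N*N) = 4 + 2*N²)
y = -58 (y = 4 + 2*(-31) = 4 - 62 = -58)
B = 19 (B = 17 - 1*(-2) = 17 + 2 = 19)
f(97) - B*y = (4 + 2*97²) - 19*(-58) = (4 + 2*9409) - 1*(-1102) = (4 + 18818) + 1102 = 18822 + 1102 = 19924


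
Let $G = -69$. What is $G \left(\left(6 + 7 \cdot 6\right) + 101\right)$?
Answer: $-10281$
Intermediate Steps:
$G \left(\left(6 + 7 \cdot 6\right) + 101\right) = - 69 \left(\left(6 + 7 \cdot 6\right) + 101\right) = - 69 \left(\left(6 + 42\right) + 101\right) = - 69 \left(48 + 101\right) = \left(-69\right) 149 = -10281$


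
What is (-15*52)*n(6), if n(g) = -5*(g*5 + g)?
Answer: 140400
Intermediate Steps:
n(g) = -30*g (n(g) = -5*(5*g + g) = -30*g)
(-15*52)*n(6) = (-15*52)*(-30*6) = -780*(-180) = 140400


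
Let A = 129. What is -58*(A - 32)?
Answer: -5626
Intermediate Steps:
-58*(A - 32) = -58*(129 - 32) = -58*97 = -5626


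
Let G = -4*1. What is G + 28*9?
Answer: 248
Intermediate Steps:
G = -4
G + 28*9 = -4 + 28*9 = -4 + 252 = 248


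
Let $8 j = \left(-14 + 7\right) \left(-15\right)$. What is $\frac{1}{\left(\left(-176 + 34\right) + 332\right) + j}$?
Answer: $\frac{8}{1625} \approx 0.0049231$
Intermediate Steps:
$j = \frac{105}{8}$ ($j = \frac{\left(-14 + 7\right) \left(-15\right)}{8} = \frac{\left(-7\right) \left(-15\right)}{8} = \frac{1}{8} \cdot 105 = \frac{105}{8} \approx 13.125$)
$\frac{1}{\left(\left(-176 + 34\right) + 332\right) + j} = \frac{1}{\left(\left(-176 + 34\right) + 332\right) + \frac{105}{8}} = \frac{1}{\left(-142 + 332\right) + \frac{105}{8}} = \frac{1}{190 + \frac{105}{8}} = \frac{1}{\frac{1625}{8}} = \frac{8}{1625}$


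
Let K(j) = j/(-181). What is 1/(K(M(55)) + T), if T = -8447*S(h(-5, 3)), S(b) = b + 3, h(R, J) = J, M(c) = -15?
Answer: -181/9173427 ≈ -1.9731e-5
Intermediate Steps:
K(j) = -j/181 (K(j) = j*(-1/181) = -j/181)
S(b) = 3 + b
T = -50682 (T = -8447*(3 + 3) = -8447*6 = -50682)
1/(K(M(55)) + T) = 1/(-1/181*(-15) - 50682) = 1/(15/181 - 50682) = 1/(-9173427/181) = -181/9173427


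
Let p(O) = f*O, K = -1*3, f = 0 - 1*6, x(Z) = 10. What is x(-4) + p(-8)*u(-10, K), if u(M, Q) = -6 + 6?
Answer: 10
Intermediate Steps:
f = -6 (f = 0 - 6 = -6)
K = -3
p(O) = -6*O
u(M, Q) = 0
x(-4) + p(-8)*u(-10, K) = 10 - 6*(-8)*0 = 10 + 48*0 = 10 + 0 = 10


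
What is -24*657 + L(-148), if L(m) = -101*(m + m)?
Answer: 14128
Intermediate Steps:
L(m) = -202*m
-24*657 + L(-148) = -24*657 - 202*(-148) = -15768 + 29896 = 14128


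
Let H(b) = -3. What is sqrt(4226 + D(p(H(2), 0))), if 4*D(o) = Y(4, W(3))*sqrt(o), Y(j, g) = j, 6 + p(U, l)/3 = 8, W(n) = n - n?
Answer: sqrt(4226 + sqrt(6)) ≈ 65.026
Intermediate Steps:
W(n) = 0
p(U, l) = 6 (p(U, l) = -18 + 3*8 = -18 + 24 = 6)
D(o) = sqrt(o) (D(o) = (4*sqrt(o))/4 = sqrt(o))
sqrt(4226 + D(p(H(2), 0))) = sqrt(4226 + sqrt(6))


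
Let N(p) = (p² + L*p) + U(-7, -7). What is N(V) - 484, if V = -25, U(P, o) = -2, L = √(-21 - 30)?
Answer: 139 - 25*I*√51 ≈ 139.0 - 178.54*I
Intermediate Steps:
L = I*√51 (L = √(-51) = I*√51 ≈ 7.1414*I)
N(p) = -2 + p² + I*p*√51 (N(p) = (p² + (I*√51)*p) - 2 = (p² + I*p*√51) - 2 = -2 + p² + I*p*√51)
N(V) - 484 = (-2 + (-25)² + I*(-25)*√51) - 484 = (-2 + 625 - 25*I*√51) - 484 = (623 - 25*I*√51) - 484 = 139 - 25*I*√51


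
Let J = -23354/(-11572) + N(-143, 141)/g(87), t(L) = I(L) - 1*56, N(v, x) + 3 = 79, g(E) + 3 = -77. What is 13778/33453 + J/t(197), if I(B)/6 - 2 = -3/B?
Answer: 6517139800357/16812539777880 ≈ 0.38764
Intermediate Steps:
I(B) = 12 - 18/B (I(B) = 12 + 6*(-3/B) = 12 - 18/B)
g(E) = -80 (g(E) = -3 - 77 = -80)
N(v, x) = 76 (N(v, x) = -3 + 79 = 76)
t(L) = -44 - 18/L (t(L) = (12 - 18/L) - 1*56 = (12 - 18/L) - 56 = -44 - 18/L)
J = 61803/57860 (J = -23354/(-11572) + 76/(-80) = -23354*(-1/11572) + 76*(-1/80) = 11677/5786 - 19/20 = 61803/57860 ≈ 1.0681)
13778/33453 + J/t(197) = 13778/33453 + 61803/(57860*(-44 - 18/197)) = 13778/33453 + 61803/(57860*(-8686/197)) = 13778/33453 + (61803/57860)*(-197/8686) = 13778/33453 - 12175191/502571960 = 6517139800357/16812539777880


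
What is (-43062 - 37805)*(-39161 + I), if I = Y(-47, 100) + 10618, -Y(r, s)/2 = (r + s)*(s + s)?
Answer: 4022567181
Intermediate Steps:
Y(r, s) = -4*s*(r + s) (Y(r, s) = -2*(r + s)*(s + s) = -2*(r + s)*2*s = -4*s*(r + s))
I = -10582 (I = -4*100*(-47 + 100) + 10618 = -4*100*53 + 10618 = -21200 + 10618 = -10582)
(-43062 - 37805)*(-39161 + I) = (-43062 - 37805)*(-39161 - 10582) = -80867*(-49743) = 4022567181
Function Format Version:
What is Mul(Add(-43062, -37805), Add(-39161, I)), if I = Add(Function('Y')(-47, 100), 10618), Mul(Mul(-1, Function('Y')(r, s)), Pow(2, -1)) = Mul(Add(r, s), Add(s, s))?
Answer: 4022567181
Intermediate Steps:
Function('Y')(r, s) = Mul(-4, s, Add(r, s)) (Function('Y')(r, s) = Mul(-2, Mul(Add(r, s), Add(s, s))) = Mul(-2, Mul(Add(r, s), Mul(2, s))) = Mul(-2, Mul(2, s, Add(r, s))) = Mul(-4, s, Add(r, s)))
I = -10582 (I = Add(Mul(-4, 100, Add(-47, 100)), 10618) = Add(Mul(-4, 100, 53), 10618) = Add(-21200, 10618) = -10582)
Mul(Add(-43062, -37805), Add(-39161, I)) = Mul(Add(-43062, -37805), Add(-39161, -10582)) = Mul(-80867, -49743) = 4022567181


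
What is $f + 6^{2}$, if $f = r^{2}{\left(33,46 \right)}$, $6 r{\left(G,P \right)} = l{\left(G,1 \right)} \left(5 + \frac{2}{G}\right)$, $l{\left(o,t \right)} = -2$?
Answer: $\frac{380725}{9801} \approx 38.846$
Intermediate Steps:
$r{\left(G,P \right)} = - \frac{5}{3} - \frac{2}{3 G}$ ($r{\left(G,P \right)} = \frac{\left(-2\right) \left(5 + \frac{2}{G}\right)}{6} = \frac{-10 - \frac{4}{G}}{6} = - \frac{5}{3} - \frac{2}{3 G}$)
$f = \frac{27889}{9801}$ ($f = \left(\frac{-2 - 165}{3 \cdot 33}\right)^{2} = \left(\frac{1}{3} \cdot \frac{1}{33} \left(-2 - 165\right)\right)^{2} = \left(\frac{1}{3} \cdot \frac{1}{33} \left(-167\right)\right)^{2} = \left(- \frac{167}{99}\right)^{2} = \frac{27889}{9801} \approx 2.8455$)
$f + 6^{2} = \frac{27889}{9801} + 6^{2} = \frac{27889}{9801} + 36 = \frac{380725}{9801}$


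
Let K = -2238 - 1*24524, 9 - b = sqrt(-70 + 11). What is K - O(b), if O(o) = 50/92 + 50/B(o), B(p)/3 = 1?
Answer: -3695531/138 ≈ -26779.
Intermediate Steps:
b = 9 - I*sqrt(59) (b = 9 - sqrt(-70 + 11) = 9 - sqrt(-59) = 9 - I*sqrt(59) ≈ 9.0 - 7.6811*I)
K = -26762 (K = -2238 - 24524 = -26762)
B(p) = 3 (B(p) = 3*1 = 3)
O(o) = 2375/138 (O(o) = 50/92 + 50/3 = 50*(1/92) + 50*(1/3) = 25/46 + 50/3 = 2375/138)
K - O(b) = -26762 - 1*2375/138 = -26762 - 2375/138 = -3695531/138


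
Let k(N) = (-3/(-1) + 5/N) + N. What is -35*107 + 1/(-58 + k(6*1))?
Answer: -1082311/289 ≈ -3745.0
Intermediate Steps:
k(N) = 3 + N + 5/N (k(N) = (-3*(-1) + 5/N) + N = (3 + 5/N) + N = 3 + N + 5/N)
-35*107 + 1/(-58 + k(6*1)) = -35*107 + 1/(-58 + (3 + 6*1 + 5/((6*1)))) = -3745 + 1/(-58 + (3 + 6 + 5/6)) = -3745 + 1/(-58 + 59/6) = -3745 + 1/(-289/6) = -3745 - 6/289 = -1082311/289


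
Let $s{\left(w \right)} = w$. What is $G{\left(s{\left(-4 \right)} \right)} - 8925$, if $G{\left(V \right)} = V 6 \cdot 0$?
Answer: $-8925$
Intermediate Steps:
$G{\left(V \right)} = 0$ ($G{\left(V \right)} = 6 V 0 = 0$)
$G{\left(s{\left(-4 \right)} \right)} - 8925 = 0 - 8925 = -8925$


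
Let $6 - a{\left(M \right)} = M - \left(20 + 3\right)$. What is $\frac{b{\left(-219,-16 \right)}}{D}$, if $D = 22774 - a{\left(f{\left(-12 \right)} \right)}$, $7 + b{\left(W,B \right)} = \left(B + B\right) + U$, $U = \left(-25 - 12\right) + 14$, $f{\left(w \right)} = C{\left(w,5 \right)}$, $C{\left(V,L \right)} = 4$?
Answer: $- \frac{62}{22749} \approx -0.0027254$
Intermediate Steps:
$f{\left(w \right)} = 4$
$U = -23$ ($U = -37 + 14 = -23$)
$a{\left(M \right)} = 29 - M$ ($a{\left(M \right)} = 6 - \left(M - \left(20 + 3\right)\right) = 6 - \left(M - 23\right) = 6 - \left(-23 + M\right) = 29 - M$)
$b{\left(W,B \right)} = -30 + 2 B$ ($b{\left(W,B \right)} = -7 + \left(\left(B + B\right) - 23\right) = -7 + \left(2 B - 23\right) = -7 + \left(-23 + 2 B\right) = -30 + 2 B$)
$D = 22749$ ($D = 22774 - \left(29 - 4\right) = 22774 - 25 = 22749$)
$\frac{b{\left(-219,-16 \right)}}{D} = \frac{-30 + 2 \left(-16\right)}{22749} = \left(-30 - 32\right) \frac{1}{22749} = \left(-62\right) \frac{1}{22749} = - \frac{62}{22749}$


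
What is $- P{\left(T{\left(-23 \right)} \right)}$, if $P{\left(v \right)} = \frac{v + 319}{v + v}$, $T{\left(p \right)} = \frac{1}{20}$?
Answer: $- \frac{6381}{2} \approx -3190.5$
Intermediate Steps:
$T{\left(p \right)} = \frac{1}{20}$
$P{\left(v \right)} = \frac{319 + v}{2 v}$
$- P{\left(T{\left(-23 \right)} \right)} = - \frac{\frac{1}{\frac{1}{20}} \left(319 + \frac{1}{20}\right)}{2} = - \frac{20 \cdot 6381}{2 \cdot 20} = \left(-1\right) \frac{6381}{2} = - \frac{6381}{2}$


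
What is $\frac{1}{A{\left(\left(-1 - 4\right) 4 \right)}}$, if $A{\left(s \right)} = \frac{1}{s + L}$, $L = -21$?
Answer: $-41$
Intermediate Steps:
$A{\left(s \right)} = \frac{1}{-21 + s}$ ($A{\left(s \right)} = \frac{1}{s - 21} = \frac{1}{-21 + s}$)
$\frac{1}{A{\left(\left(-1 - 4\right) 4 \right)}} = \frac{1}{\frac{1}{-21 + \left(-1 - 4\right) 4}} = \frac{1}{\frac{1}{-21 - 20}} = \frac{1}{\frac{1}{-41}} = \frac{1}{- \frac{1}{41}} = -41$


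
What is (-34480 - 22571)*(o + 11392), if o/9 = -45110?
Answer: 22512210498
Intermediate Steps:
o = -405990 (o = 9*(-45110) = -405990)
(-34480 - 22571)*(o + 11392) = (-34480 - 22571)*(-405990 + 11392) = -57051*(-394598) = 22512210498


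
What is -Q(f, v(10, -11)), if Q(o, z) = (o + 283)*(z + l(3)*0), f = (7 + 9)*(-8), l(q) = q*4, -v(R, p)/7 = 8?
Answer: 8680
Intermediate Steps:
v(R, p) = -56 (v(R, p) = -7*8 = -56)
l(q) = 4*q
f = -128 (f = 16*(-8) = -128)
Q(o, z) = z*(283 + o) (Q(o, z) = (o + 283)*(z + (4*3)*0) = (283 + o)*(z + 12*0) = (283 + o)*(z + 0) = (283 + o)*z = z*(283 + o))
-Q(f, v(10, -11)) = -(-56)*(283 - 128) = -(-56)*155 = -1*(-8680) = 8680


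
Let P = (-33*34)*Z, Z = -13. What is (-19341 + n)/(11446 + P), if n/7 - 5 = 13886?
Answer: 9737/3254 ≈ 2.9923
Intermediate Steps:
n = 97237 (n = 35 + 7*13886 = 35 + 97202 = 97237)
P = 14586 (P = -33*34*(-13) = -1122*(-13) = 14586)
(-19341 + n)/(11446 + P) = (-19341 + 97237)/(11446 + 14586) = 77896/26032 = 77896*(1/26032) = 9737/3254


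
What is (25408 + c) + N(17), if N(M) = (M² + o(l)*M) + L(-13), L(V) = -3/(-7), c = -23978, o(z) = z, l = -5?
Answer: 11441/7 ≈ 1634.4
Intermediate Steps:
L(V) = 3/7 (L(V) = -3*(-⅐) = 3/7)
N(M) = 3/7 + M² - 5*M (N(M) = (M² - 5*M) + 3/7 = 3/7 + M² - 5*M)
(25408 + c) + N(17) = (25408 - 23978) + (3/7 + 17² - 5*17) = 1430 + (3/7 + 289 - 85) = 1430 + 1431/7 = 11441/7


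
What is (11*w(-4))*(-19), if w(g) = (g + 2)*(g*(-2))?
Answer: 3344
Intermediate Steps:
w(g) = -2*g*(2 + g) (w(g) = (2 + g)*(-2*g) = -2*g*(2 + g))
(11*w(-4))*(-19) = (11*(-2*(-4)*(2 - 4)))*(-19) = (11*(-2*(-4)*(-2)))*(-19) = (11*(-16))*(-19) = -176*(-19) = 3344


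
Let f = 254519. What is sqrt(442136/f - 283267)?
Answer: I*sqrt(18349901452153803)/254519 ≈ 532.23*I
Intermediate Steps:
sqrt(442136/f - 283267) = sqrt(442136/254519 - 283267) = sqrt(-72096391437/254519) = I*sqrt(18349901452153803)/254519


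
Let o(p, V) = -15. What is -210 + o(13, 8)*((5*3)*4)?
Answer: -1110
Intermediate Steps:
-210 + o(13, 8)*((5*3)*4) = -210 - 15*5*3*4 = -210 - 225*4 = -210 - 15*60 = -210 - 900 = -1110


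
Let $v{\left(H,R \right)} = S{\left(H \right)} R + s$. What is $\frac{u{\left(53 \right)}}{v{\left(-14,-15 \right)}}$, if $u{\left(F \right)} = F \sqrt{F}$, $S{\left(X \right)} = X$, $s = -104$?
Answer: $\frac{\sqrt{53}}{2} \approx 3.6401$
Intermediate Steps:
$u{\left(F \right)} = F^{\frac{3}{2}}$
$v{\left(H,R \right)} = -104 + H R$ ($v{\left(H,R \right)} = H R - 104 = -104 + H R$)
$\frac{u{\left(53 \right)}}{v{\left(-14,-15 \right)}} = \frac{53^{\frac{3}{2}}}{-104 - -210} = \frac{53 \sqrt{53}}{-104 + 210} = \frac{53 \sqrt{53}}{106} = 53 \sqrt{53} \cdot \frac{1}{106} = \frac{\sqrt{53}}{2}$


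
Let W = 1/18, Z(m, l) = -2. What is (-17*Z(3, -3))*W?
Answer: 17/9 ≈ 1.8889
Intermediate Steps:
W = 1/18 ≈ 0.055556
(-17*Z(3, -3))*W = -17*(-2)*(1/18) = 34*(1/18) = 17/9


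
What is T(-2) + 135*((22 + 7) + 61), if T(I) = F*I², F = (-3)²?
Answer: 12186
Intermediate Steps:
F = 9
T(I) = 9*I²
T(-2) + 135*((22 + 7) + 61) = 9*(-2)² + 135*((22 + 7) + 61) = 9*4 + 135*(29 + 61) = 36 + 135*90 = 36 + 12150 = 12186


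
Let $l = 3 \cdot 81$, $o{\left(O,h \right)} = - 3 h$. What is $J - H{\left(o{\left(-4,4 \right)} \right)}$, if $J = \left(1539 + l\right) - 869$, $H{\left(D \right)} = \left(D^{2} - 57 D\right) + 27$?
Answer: $58$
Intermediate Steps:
$H{\left(D \right)} = 27 + D^{2} - 57 D$
$l = 243$
$J = 913$ ($J = \left(1539 + 243\right) - 869 = 1782 - 869 = 913$)
$J - H{\left(o{\left(-4,4 \right)} \right)} = 913 - \left(27 + \left(\left(-3\right) 4\right)^{2} - 57 \left(\left(-3\right) 4\right)\right) = 913 - \left(27 + \left(-12\right)^{2} - -684\right) = 913 - \left(27 + 144 + 684\right) = 913 - 855 = 58$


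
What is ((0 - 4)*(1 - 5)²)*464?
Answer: -29696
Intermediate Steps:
((0 - 4)*(1 - 5)²)*464 = -4*(-4)²*464 = -4*16*464 = -64*464 = -29696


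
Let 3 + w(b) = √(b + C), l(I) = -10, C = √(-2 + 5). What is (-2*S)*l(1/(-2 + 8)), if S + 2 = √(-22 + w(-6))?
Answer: -40 + 20*√(-25 + √(-6 + √3)) ≈ -35.872 + 100.09*I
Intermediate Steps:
C = √3 ≈ 1.7320
w(b) = -3 + √(b + √3)
S = -2 + √(-25 + √(-6 + √3)) (S = -2 + √(-22 + (-3 + √(-6 + √3))) = -2 + √(-25 + √(-6 + √3)) ≈ -1.7936 + 5.0043*I)
(-2*S)*l(1/(-2 + 8)) = -2*(-2 + √(-25 + √(-6 + √3)))*(-10) = (4 - 2*√(-25 + √(-6 + √3)))*(-10) = -40 + 20*√(-25 + √(-6 + √3))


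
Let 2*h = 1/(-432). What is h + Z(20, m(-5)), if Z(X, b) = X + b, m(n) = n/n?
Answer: 18143/864 ≈ 20.999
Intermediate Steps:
m(n) = 1
h = -1/864 (h = (½)/(-432) = (½)*(-1/432) = -1/864 ≈ -0.0011574)
h + Z(20, m(-5)) = -1/864 + (20 + 1) = -1/864 + 21 = 18143/864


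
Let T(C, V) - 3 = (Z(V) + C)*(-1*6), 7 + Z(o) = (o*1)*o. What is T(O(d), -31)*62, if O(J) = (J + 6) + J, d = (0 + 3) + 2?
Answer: -360654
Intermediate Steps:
Z(o) = -7 + o² (Z(o) = -7 + (o*1)*o = -7 + o*o = -7 + o²)
d = 5 (d = 3 + 2 = 5)
O(J) = 6 + 2*J (O(J) = (6 + J) + J = 6 + 2*J)
T(C, V) = 45 - 6*C - 6*V² (T(C, V) = 3 + ((-7 + V²) + C)*(-1*6) = 3 + (-7 + C + V²)*(-6) = 3 + (42 - 6*C - 6*V²) = 45 - 6*C - 6*V²)
T(O(d), -31)*62 = (45 - 6*(6 + 2*5) - 6*(-31)²)*62 = (45 - 6*(6 + 10) - 6*961)*62 = (45 - 6*16 - 5766)*62 = (45 - 96 - 5766)*62 = -5817*62 = -360654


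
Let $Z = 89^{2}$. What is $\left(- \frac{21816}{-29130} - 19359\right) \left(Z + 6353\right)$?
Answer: $- \frac{1341532026666}{4855} \approx -2.7632 \cdot 10^{8}$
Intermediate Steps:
$Z = 7921$
$\left(- \frac{21816}{-29130} - 19359\right) \left(Z + 6353\right) = \left(- \frac{21816}{-29130} - 19359\right) \left(7921 + 6353\right) = \left(\left(-21816\right) \left(- \frac{1}{29130}\right) - 19359\right) 14274 = \left(\frac{3636}{4855} - 19359\right) 14274 = \left(- \frac{93984309}{4855}\right) 14274 = - \frac{1341532026666}{4855}$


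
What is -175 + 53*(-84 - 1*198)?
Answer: -15121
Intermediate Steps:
-175 + 53*(-84 - 1*198) = -175 + 53*(-84 - 198) = -175 + 53*(-282) = -175 - 14946 = -15121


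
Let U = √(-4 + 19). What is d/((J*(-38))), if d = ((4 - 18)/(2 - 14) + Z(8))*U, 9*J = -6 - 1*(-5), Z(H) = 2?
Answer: 3*√15/4 ≈ 2.9047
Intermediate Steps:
U = √15 ≈ 3.8730
J = -⅑ (J = (-6 - 1*(-5))/9 = (-6 + 5)/9 = (⅑)*(-1) = -⅑ ≈ -0.11111)
d = 19*√15/6 (d = ((4 - 18)/(2 - 14) + 2)*√15 = (-14/(-12) + 2)*√15 = (-14*(-1/12) + 2)*√15 = (7/6 + 2)*√15 = 19*√15/6 ≈ 12.264)
d/((J*(-38))) = (19*√15/6)/((-⅑*(-38))) = (19*√15/6)/(38/9) = (19*√15/6)*(9/38) = 3*√15/4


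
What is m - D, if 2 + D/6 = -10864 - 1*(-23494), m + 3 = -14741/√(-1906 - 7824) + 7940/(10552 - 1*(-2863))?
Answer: -203292005/2683 + 14741*I*√9730/9730 ≈ -75770.0 + 149.44*I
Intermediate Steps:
m = -6461/2683 + 14741*I*√9730/9730 (m = -3 + (-14741/√(-1906 - 7824) + 7940/(10552 - 1*(-2863))) = -3 + (-14741*(-I*√9730/9730) + 7940/(10552 + 2863)) = -3 + (-14741*(-I*√9730/9730) + 7940/13415) = -3 + (-(-14741)*I*√9730/9730 + 7940*(1/13415)) = -3 + (14741*I*√9730/9730 + 1588/2683) = -3 + (1588/2683 + 14741*I*√9730/9730) = -6461/2683 + 14741*I*√9730/9730 ≈ -2.4081 + 149.44*I)
D = 75768 (D = -12 + 6*(-10864 - 1*(-23494)) = -12 + 6*(-10864 + 23494) = -12 + 6*12630 = -12 + 75780 = 75768)
m - D = (-6461/2683 + 14741*I*√9730/9730) - 1*75768 = (-6461/2683 + 14741*I*√9730/9730) - 75768 = -203292005/2683 + 14741*I*√9730/9730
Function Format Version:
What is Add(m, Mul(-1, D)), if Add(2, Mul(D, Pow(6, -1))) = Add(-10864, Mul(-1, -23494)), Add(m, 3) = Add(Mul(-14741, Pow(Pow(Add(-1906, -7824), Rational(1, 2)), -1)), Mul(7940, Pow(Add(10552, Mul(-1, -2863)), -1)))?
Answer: Add(Rational(-203292005, 2683), Mul(Rational(14741, 9730), I, Pow(9730, Rational(1, 2)))) ≈ Add(-75770., Mul(149.44, I))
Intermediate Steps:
m = Add(Rational(-6461, 2683), Mul(Rational(14741, 9730), I, Pow(9730, Rational(1, 2)))) (m = Add(-3, Add(Mul(-14741, Pow(Pow(Add(-1906, -7824), Rational(1, 2)), -1)), Mul(7940, Pow(Add(10552, Mul(-1, -2863)), -1)))) = Add(-3, Add(Mul(-14741, Pow(Pow(-9730, Rational(1, 2)), -1)), Mul(7940, Pow(Add(10552, 2863), -1)))) = Add(-3, Add(Mul(-14741, Pow(Mul(I, Pow(9730, Rational(1, 2))), -1)), Mul(7940, Pow(13415, -1)))) = Add(-3, Add(Mul(-14741, Mul(Rational(-1, 9730), I, Pow(9730, Rational(1, 2)))), Mul(7940, Rational(1, 13415)))) = Add(-3, Add(Mul(Rational(14741, 9730), I, Pow(9730, Rational(1, 2))), Rational(1588, 2683))) = Add(-3, Add(Rational(1588, 2683), Mul(Rational(14741, 9730), I, Pow(9730, Rational(1, 2))))) = Add(Rational(-6461, 2683), Mul(Rational(14741, 9730), I, Pow(9730, Rational(1, 2)))) ≈ Add(-2.4081, Mul(149.44, I)))
D = 75768 (D = Add(-12, Mul(6, Add(-10864, Mul(-1, -23494)))) = Add(-12, Mul(6, Add(-10864, 23494))) = Add(-12, Mul(6, 12630)) = Add(-12, 75780) = 75768)
Add(m, Mul(-1, D)) = Add(Add(Rational(-6461, 2683), Mul(Rational(14741, 9730), I, Pow(9730, Rational(1, 2)))), Mul(-1, 75768)) = Add(Add(Rational(-6461, 2683), Mul(Rational(14741, 9730), I, Pow(9730, Rational(1, 2)))), -75768) = Add(Rational(-203292005, 2683), Mul(Rational(14741, 9730), I, Pow(9730, Rational(1, 2))))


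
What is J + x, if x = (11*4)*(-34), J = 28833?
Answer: 27337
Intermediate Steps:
x = -1496 (x = 44*(-34) = -1496)
J + x = 28833 - 1496 = 27337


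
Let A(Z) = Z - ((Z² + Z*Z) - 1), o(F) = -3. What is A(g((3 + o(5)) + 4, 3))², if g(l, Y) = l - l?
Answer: 1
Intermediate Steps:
g(l, Y) = 0
A(Z) = 1 + Z - 2*Z² (A(Z) = Z - ((Z² + Z²) - 1) = Z - (2*Z² - 1) = Z - (-1 + 2*Z²) = Z + (1 - 2*Z²) = 1 + Z - 2*Z²)
A(g((3 + o(5)) + 4, 3))² = (1 + 0 - 2*0²)² = (1 + 0 - 2*0)² = (1 + 0 + 0)² = 1² = 1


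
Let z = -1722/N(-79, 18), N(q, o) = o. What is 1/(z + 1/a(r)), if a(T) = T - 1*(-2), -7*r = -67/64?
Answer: -963/91679 ≈ -0.010504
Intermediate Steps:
r = 67/448 (r = -(-67)/(7*64) = -1/7*(-67/64) = 67/448 ≈ 0.14955)
z = -287/3 (z = -1722/18 = -1722*1/18 = -287/3 ≈ -95.667)
a(T) = 2 + T (a(T) = T + 2 = 2 + T)
1/(z + 1/a(r)) = 1/(-287/3 + 1/(2 + 67/448)) = 1/(-287/3 + 1/(963/448)) = 1/(-287/3 + 448/963) = 1/(-91679/963) = -963/91679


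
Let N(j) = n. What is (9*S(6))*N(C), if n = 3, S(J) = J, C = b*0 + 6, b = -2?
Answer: 162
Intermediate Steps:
C = 6 (C = -2*0 + 6 = 0 + 6 = 6)
N(j) = 3
(9*S(6))*N(C) = (9*6)*3 = 54*3 = 162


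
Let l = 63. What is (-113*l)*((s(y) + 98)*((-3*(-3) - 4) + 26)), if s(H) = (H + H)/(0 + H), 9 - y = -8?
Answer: -22068900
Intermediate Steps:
y = 17 (y = 9 - 1*(-8) = 9 + 8 = 17)
s(H) = 2 (s(H) = (2*H)/H = 2)
(-113*l)*((s(y) + 98)*((-3*(-3) - 4) + 26)) = (-113*63)*((2 + 98)*((-3*(-3) - 4) + 26)) = -711900*((9 - 4) + 26) = -711900*(5 + 26) = -711900*31 = -7119*3100 = -22068900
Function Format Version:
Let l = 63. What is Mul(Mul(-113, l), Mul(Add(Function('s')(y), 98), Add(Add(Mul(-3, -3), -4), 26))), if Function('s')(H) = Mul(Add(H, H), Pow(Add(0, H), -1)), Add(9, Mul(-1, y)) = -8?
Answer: -22068900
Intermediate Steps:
y = 17 (y = Add(9, Mul(-1, -8)) = Add(9, 8) = 17)
Function('s')(H) = 2 (Function('s')(H) = Mul(Mul(2, H), Pow(H, -1)) = 2)
Mul(Mul(-113, l), Mul(Add(Function('s')(y), 98), Add(Add(Mul(-3, -3), -4), 26))) = Mul(Mul(-113, 63), Mul(Add(2, 98), Add(Add(Mul(-3, -3), -4), 26))) = Mul(-7119, Mul(100, Add(Add(9, -4), 26))) = Mul(-7119, Mul(100, Add(5, 26))) = Mul(-7119, Mul(100, 31)) = Mul(-7119, 3100) = -22068900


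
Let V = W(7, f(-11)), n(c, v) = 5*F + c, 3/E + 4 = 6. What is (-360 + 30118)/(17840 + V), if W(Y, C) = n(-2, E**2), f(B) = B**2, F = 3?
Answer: 29758/17853 ≈ 1.6668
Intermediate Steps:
E = 3/2 (E = 3/(-4 + 6) = 3/2 ≈ 1.5000)
n(c, v) = 15 + c (n(c, v) = 5*3 + c = 15 + c)
W(Y, C) = 13 (W(Y, C) = 15 - 2 = 13)
V = 13
(-360 + 30118)/(17840 + V) = (-360 + 30118)/(17840 + 13) = 29758/17853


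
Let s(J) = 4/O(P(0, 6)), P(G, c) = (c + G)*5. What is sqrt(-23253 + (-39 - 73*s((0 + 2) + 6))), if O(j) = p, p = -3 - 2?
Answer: 2*I*sqrt(145210)/5 ≈ 152.43*I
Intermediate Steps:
P(G, c) = 5*G + 5*c (P(G, c) = (G + c)*5 = 5*G + 5*c)
p = -5
O(j) = -5
s(J) = -4/5 (s(J) = 4/(-5) = 4*(-1/5) = -4/5)
sqrt(-23253 + (-39 - 73*s((0 + 2) + 6))) = sqrt(-23253 + (-39 - 73*(-4/5))) = sqrt(-23253 + (-39 + 292/5)) = sqrt(-23253 + 97/5) = sqrt(-116168/5) = 2*I*sqrt(145210)/5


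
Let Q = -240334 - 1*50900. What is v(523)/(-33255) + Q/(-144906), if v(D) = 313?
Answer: 1606605182/803141505 ≈ 2.0004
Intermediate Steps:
Q = -291234 (Q = -240334 - 50900 = -291234)
v(523)/(-33255) + Q/(-144906) = 313/(-33255) - 291234/(-144906) = 313*(-1/33255) - 291234*(-1/144906) = -313/33255 + 48539/24151 = 1606605182/803141505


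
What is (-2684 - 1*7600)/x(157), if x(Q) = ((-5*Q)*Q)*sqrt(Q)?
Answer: 10284*sqrt(157)/19349465 ≈ 0.0066595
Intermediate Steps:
x(Q) = -5*Q**(5/2) (x(Q) = (-5*Q**2)*sqrt(Q) = -5*Q**(5/2))
(-2684 - 1*7600)/x(157) = (-2684 - 1*7600)/((-123245*sqrt(157))) = (-2684 - 7600)/((-123245*sqrt(157))) = -10284*(-sqrt(157)/19349465) = -(-10284)*sqrt(157)/19349465 = 10284*sqrt(157)/19349465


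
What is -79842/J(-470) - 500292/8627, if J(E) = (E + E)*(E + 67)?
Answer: -95104706187/1634040070 ≈ -58.202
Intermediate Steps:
J(E) = 2*E*(67 + E) (J(E) = (2*E)*(67 + E) = 2*E*(67 + E))
-79842/J(-470) - 500292/8627 = -79842*(-1/(940*(67 - 470))) - 500292/8627 = -79842/(2*(-470)*(-403)) - 500292*1/8627 = -79842/378820 - 500292/8627 = -79842*1/378820 - 500292/8627 = -39921/189410 - 500292/8627 = -95104706187/1634040070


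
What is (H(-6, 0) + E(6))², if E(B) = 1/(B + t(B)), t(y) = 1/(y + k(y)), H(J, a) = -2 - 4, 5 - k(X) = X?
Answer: 32761/961 ≈ 34.091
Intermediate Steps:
k(X) = 5 - X
H(J, a) = -6
t(y) = ⅕ (t(y) = 1/(y + (5 - y)) = 1/5 = ⅕)
E(B) = 1/(⅕ + B) (E(B) = 1/(B + ⅕) = 1/(⅕ + B))
(H(-6, 0) + E(6))² = (-6 + 5/(1 + 5*6))² = (-6 + 5/(1 + 30))² = (-6 + 5/31)² = (-181/31)² = 32761/961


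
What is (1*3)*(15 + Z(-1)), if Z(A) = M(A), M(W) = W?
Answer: 42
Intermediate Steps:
Z(A) = A
(1*3)*(15 + Z(-1)) = (1*3)*(15 - 1) = 3*14 = 42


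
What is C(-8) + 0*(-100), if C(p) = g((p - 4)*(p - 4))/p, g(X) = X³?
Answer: -373248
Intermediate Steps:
C(p) = (-4 + p)⁶/p (C(p) = ((p - 4)*(p - 4))³/p = ((-4 + p)*(-4 + p))³/p = ((-4 + p)²)³/p = (-4 + p)⁶/p)
C(-8) + 0*(-100) = (-4 - 8)⁶/(-8) + 0*(-100) = -⅛*(-12)⁶ + 0 = -⅛*2985984 + 0 = -373248 + 0 = -373248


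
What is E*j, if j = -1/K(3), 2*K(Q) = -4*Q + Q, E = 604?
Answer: 1208/9 ≈ 134.22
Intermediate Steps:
K(Q) = -3*Q/2 (K(Q) = (-4*Q + Q)/2 = (-3*Q)/2 = -3*Q/2)
j = 2/9 (j = -1/((-3/2*3)) = -1/(-9/2) = -1*(-2/9) = 2/9 ≈ 0.22222)
E*j = 604*(2/9) = 1208/9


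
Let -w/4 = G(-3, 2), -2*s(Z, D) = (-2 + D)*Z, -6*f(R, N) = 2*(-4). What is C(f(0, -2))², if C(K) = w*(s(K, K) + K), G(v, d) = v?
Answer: 4096/9 ≈ 455.11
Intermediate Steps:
f(R, N) = 4/3 (f(R, N) = -(-4)/3 = -⅙*(-8) = 4/3)
s(Z, D) = -Z*(-2 + D)/2 (s(Z, D) = -(-2 + D)*Z/2 = -Z*(-2 + D)/2)
w = 12 (w = -4*(-3) = 12)
C(K) = 12*K + 6*K*(2 - K) (C(K) = 12*(K*(2 - K)/2 + K) = 12*(K + K*(2 - K)/2) = 12*K + 6*K*(2 - K))
C(f(0, -2))² = (6*(4/3)*(4 - 1*4/3))² = (6*(4/3)*(4 - 4/3))² = (6*(4/3)*(8/3))² = (64/3)² = 4096/9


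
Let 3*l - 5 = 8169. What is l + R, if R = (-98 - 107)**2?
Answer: 134249/3 ≈ 44750.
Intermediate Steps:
l = 8174/3 (l = 5/3 + (1/3)*8169 = 5/3 + 2723 = 8174/3 ≈ 2724.7)
R = 42025 (R = (-205)**2 = 42025)
l + R = 8174/3 + 42025 = 134249/3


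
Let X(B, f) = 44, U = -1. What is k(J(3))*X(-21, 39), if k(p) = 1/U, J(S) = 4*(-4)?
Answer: -44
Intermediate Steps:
J(S) = -16
k(p) = -1 (k(p) = 1/(-1) = -1)
k(J(3))*X(-21, 39) = -1*44 = -44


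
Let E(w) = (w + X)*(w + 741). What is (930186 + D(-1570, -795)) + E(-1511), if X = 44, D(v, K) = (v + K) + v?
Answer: 2055841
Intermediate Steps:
D(v, K) = K + 2*v (D(v, K) = (K + v) + v = K + 2*v)
E(w) = (44 + w)*(741 + w) (E(w) = (w + 44)*(w + 741) = (44 + w)*(741 + w))
(930186 + D(-1570, -795)) + E(-1511) = (930186 + (-795 + 2*(-1570))) + (32604 + (-1511)² + 785*(-1511)) = (930186 + (-795 - 3140)) + (32604 + 2283121 - 1186135) = (930186 - 3935) + 1129590 = 926251 + 1129590 = 2055841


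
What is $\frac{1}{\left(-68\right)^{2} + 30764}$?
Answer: $\frac{1}{35388} \approx 2.8258 \cdot 10^{-5}$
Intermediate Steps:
$\frac{1}{\left(-68\right)^{2} + 30764} = \frac{1}{4624 + 30764} = \frac{1}{35388}$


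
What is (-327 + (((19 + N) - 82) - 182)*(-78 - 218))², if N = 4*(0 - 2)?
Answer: 5559342721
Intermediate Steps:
N = -8 (N = 4*(-2) = -8)
(-327 + (((19 + N) - 82) - 182)*(-78 - 218))² = (-327 + (((19 - 8) - 82) - 182)*(-78 - 218))² = (-327 + ((11 - 82) - 182)*(-296))² = (-327 + (-71 - 182)*(-296))² = (-327 - 253*(-296))² = (-327 + 74888)² = 74561² = 5559342721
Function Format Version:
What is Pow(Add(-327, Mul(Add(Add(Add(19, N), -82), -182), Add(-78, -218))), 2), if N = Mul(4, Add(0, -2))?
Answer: 5559342721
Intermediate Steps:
N = -8 (N = Mul(4, -2) = -8)
Pow(Add(-327, Mul(Add(Add(Add(19, N), -82), -182), Add(-78, -218))), 2) = Pow(Add(-327, Mul(Add(Add(Add(19, -8), -82), -182), Add(-78, -218))), 2) = Pow(Add(-327, Mul(Add(Add(11, -82), -182), -296)), 2) = Pow(Add(-327, Mul(Add(-71, -182), -296)), 2) = Pow(Add(-327, Mul(-253, -296)), 2) = Pow(Add(-327, 74888), 2) = Pow(74561, 2) = 5559342721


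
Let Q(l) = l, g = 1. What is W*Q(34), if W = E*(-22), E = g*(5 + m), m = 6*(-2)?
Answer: 5236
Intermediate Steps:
m = -12
E = -7 (E = 1*(5 - 12) = 1*(-7) = -7)
W = 154 (W = -7*(-22) = 154)
W*Q(34) = 154*34 = 5236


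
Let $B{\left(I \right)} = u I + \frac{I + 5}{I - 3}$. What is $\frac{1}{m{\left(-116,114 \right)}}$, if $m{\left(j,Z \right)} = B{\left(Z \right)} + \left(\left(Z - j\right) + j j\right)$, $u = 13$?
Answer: $\frac{111}{1683767} \approx 6.5924 \cdot 10^{-5}$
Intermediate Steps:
$B{\left(I \right)} = 13 I + \frac{5 + I}{-3 + I}$ ($B{\left(I \right)} = 13 I + \frac{I + 5}{I - 3} = 13 I + \frac{5 + I}{-3 + I}$)
$m{\left(j,Z \right)} = Z + j^{2} - j + \frac{5 - 38 Z + 13 Z^{2}}{-3 + Z}$ ($m{\left(j,Z \right)} = \frac{5 - 38 Z + 13 Z^{2}}{-3 + Z} + \left(\left(Z - j\right) + j j\right) = \frac{5 - 38 Z + 13 Z^{2}}{-3 + Z} + \left(\left(Z - j\right) + j^{2}\right) = \frac{5 - 38 Z + 13 Z^{2}}{-3 + Z} + \left(Z + j^{2} - j\right) = Z + j^{2} - j + \frac{5 - 38 Z + 13 Z^{2}}{-3 + Z}$)
$\frac{1}{m{\left(-116,114 \right)}} = \frac{1}{\frac{1}{-3 + 114} \left(5 - 4332 + 13 \cdot 114^{2} + \left(-3 + 114\right) \left(114 + \left(-116\right)^{2} - -116\right)\right)} = \frac{1}{\frac{1}{111} \left(5 - 4332 + 13 \cdot 12996 + 111 \left(114 + 13456 + 116\right)\right)} = \frac{1}{\frac{1}{111} \left(5 - 4332 + 168948 + 111 \cdot 13686\right)} = \frac{1}{\frac{1}{111} \left(5 - 4332 + 168948 + 1519146\right)} = \frac{1}{\frac{1}{111} \cdot 1683767} = \frac{1}{\frac{1683767}{111}} = \frac{111}{1683767}$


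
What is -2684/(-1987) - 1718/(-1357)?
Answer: 7055854/2696359 ≈ 2.6168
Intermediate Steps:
-2684/(-1987) - 1718/(-1357) = -2684*(-1/1987) - 1718*(-1/1357) = 2684/1987 + 1718/1357 = 7055854/2696359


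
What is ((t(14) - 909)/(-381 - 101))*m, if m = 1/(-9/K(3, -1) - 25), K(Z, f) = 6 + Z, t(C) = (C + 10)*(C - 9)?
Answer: -789/12532 ≈ -0.062959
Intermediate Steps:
t(C) = (-9 + C)*(10 + C) (t(C) = (10 + C)*(-9 + C) = (-9 + C)*(10 + C))
m = -1/26 (m = 1/(-9/(6 + 3) - 25) = 1/(-9/9 - 25) = 1/(-9*1/9 - 25) = 1/(-1 - 25) = 1/(-26) = -1/26 ≈ -0.038462)
((t(14) - 909)/(-381 - 101))*m = (((-90 + 14 + 14**2) - 909)/(-381 - 101))*(-1/26) = (((-90 + 14 + 196) - 909)/(-482))*(-1/26) = ((120 - 909)*(-1/482))*(-1/26) = -789*(-1/482)*(-1/26) = (789/482)*(-1/26) = -789/12532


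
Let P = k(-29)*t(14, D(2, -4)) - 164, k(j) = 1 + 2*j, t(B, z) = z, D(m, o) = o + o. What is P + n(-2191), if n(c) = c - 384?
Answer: -2283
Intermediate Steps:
D(m, o) = 2*o
n(c) = -384 + c
P = 292 (P = (1 + 2*(-29))*(2*(-4)) - 164 = (1 - 58)*(-8) - 164 = -57*(-8) - 164 = 456 - 164 = 292)
P + n(-2191) = 292 + (-384 - 2191) = 292 - 2575 = -2283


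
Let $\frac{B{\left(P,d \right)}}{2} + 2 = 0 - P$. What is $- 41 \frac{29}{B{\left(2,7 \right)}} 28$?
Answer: $\frac{8323}{2} \approx 4161.5$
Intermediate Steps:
$B{\left(P,d \right)} = -4 - 2 P$ ($B{\left(P,d \right)} = -4 + 2 \left(0 - P\right) = -4 + 2 \left(- P\right) = -4 - 2 P$)
$- 41 \frac{29}{B{\left(2,7 \right)}} 28 = - 41 \frac{29}{-4 - 4} \cdot 28 = - 41 \frac{29}{-8} \cdot 28 = - 41 \cdot 29 \left(- \frac{1}{8}\right) 28 = \left(-41\right) \left(- \frac{29}{8}\right) 28 = \frac{1189}{8} \cdot 28 = \frac{8323}{2}$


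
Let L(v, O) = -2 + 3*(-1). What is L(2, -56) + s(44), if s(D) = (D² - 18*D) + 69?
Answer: 1208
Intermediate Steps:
L(v, O) = -5 (L(v, O) = -2 - 3 = -5)
s(D) = 69 + D² - 18*D
L(2, -56) + s(44) = -5 + (69 + 44² - 18*44) = -5 + (69 + 1936 - 792) = -5 + 1213 = 1208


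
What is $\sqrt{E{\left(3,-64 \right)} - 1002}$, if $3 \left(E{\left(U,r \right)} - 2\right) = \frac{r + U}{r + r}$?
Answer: $\frac{i \sqrt{2303634}}{48} \approx 31.62 i$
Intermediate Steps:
$E{\left(U,r \right)} = 2 + \frac{U + r}{6 r}$ ($E{\left(U,r \right)} = 2 + \frac{\left(r + U\right) \frac{1}{r + r}}{3} = 2 + \frac{\left(U + r\right) \frac{1}{2 r}}{3} = 2 + \frac{\frac{1}{2} \frac{1}{r} \left(U + r\right)}{3} = 2 + \frac{U + r}{6 r}$)
$\sqrt{E{\left(3,-64 \right)} - 1002} = \sqrt{\frac{3 + 13 \left(-64\right)}{6 \left(-64\right)} - 1002} = \sqrt{\frac{1}{6} \left(- \frac{1}{64}\right) \left(3 - 832\right) - 1002} = \sqrt{\frac{1}{6} \left(- \frac{1}{64}\right) \left(-829\right) - 1002} = \sqrt{\frac{829}{384} - 1002} = \sqrt{- \frac{383939}{384}} = \frac{i \sqrt{2303634}}{48}$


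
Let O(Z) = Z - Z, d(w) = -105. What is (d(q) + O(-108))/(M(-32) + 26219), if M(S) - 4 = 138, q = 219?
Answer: -35/8787 ≈ -0.0039832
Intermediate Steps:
M(S) = 142 (M(S) = 4 + 138 = 142)
O(Z) = 0
(d(q) + O(-108))/(M(-32) + 26219) = (-105 + 0)/(142 + 26219) = -105/26361 = -105*1/26361 = -35/8787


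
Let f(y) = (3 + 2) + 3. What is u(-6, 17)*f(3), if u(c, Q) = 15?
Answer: 120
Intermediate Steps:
f(y) = 8 (f(y) = 5 + 3 = 8)
u(-6, 17)*f(3) = 15*8 = 120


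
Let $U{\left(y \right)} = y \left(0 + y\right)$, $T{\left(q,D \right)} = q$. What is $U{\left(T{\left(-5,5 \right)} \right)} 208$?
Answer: $5200$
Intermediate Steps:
$U{\left(y \right)} = y^{2}$ ($U{\left(y \right)} = y y = y^{2}$)
$U{\left(T{\left(-5,5 \right)} \right)} 208 = \left(-5\right)^{2} \cdot 208 = 25 \cdot 208 = 5200$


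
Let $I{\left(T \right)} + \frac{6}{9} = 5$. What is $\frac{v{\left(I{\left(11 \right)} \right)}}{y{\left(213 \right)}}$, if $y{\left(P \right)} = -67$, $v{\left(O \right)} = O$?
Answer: $- \frac{13}{201} \approx -0.064677$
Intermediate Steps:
$I{\left(T \right)} = \frac{13}{3}$ ($I{\left(T \right)} = - \frac{2}{3} + 5 = \frac{13}{3}$)
$\frac{v{\left(I{\left(11 \right)} \right)}}{y{\left(213 \right)}} = \frac{13}{3 \left(-67\right)} = \frac{13}{3} \left(- \frac{1}{67}\right) = - \frac{13}{201}$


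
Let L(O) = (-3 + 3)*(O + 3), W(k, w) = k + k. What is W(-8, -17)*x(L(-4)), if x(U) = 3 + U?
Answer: -48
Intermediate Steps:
W(k, w) = 2*k
L(O) = 0 (L(O) = 0*(3 + O) = 0)
W(-8, -17)*x(L(-4)) = (2*(-8))*(3 + 0) = -16*3 = -48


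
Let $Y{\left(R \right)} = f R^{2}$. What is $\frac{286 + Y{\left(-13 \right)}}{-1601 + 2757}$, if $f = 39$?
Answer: $\frac{6877}{1156} \approx 5.949$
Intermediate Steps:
$Y{\left(R \right)} = 39 R^{2}$
$\frac{286 + Y{\left(-13 \right)}}{-1601 + 2757} = \frac{286 + 39 \left(-13\right)^{2}}{-1601 + 2757} = \frac{286 + 39 \cdot 169}{1156} = \left(286 + 6591\right) \frac{1}{1156} = 6877 \cdot \frac{1}{1156} = \frac{6877}{1156}$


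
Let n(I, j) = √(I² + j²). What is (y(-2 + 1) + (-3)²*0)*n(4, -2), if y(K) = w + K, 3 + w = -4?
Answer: -16*√5 ≈ -35.777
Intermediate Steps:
w = -7 (w = -3 - 4 = -7)
y(K) = -7 + K
(y(-2 + 1) + (-3)²*0)*n(4, -2) = ((-7 + (-2 + 1)) + (-3)²*0)*√(4² + (-2)²) = ((-7 - 1) + 9*0)*√(16 + 4) = (-8 + 0)*√20 = -16*√5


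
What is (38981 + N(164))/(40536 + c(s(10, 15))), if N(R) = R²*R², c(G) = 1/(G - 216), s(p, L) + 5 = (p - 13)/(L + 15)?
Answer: 1599512125167/89625086 ≈ 17847.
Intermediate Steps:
s(p, L) = -5 + (-13 + p)/(15 + L) (s(p, L) = -5 + (p - 13)/(L + 15) = -5 + (-13 + p)/(15 + L))
c(G) = 1/(-216 + G)
N(R) = R⁴
(38981 + N(164))/(40536 + c(s(10, 15))) = (38981 + 164⁴)/(40536 + 1/(-216 + (-88 + 10 - 5*15)/(15 + 15))) = (38981 + 723394816)/(40536 + 1/(-216 + (-88 + 10 - 75)/30)) = 723433797/(40536 + 1/(-216 + (1/30)*(-153))) = 723433797/(40536 + 1/(-216 - 51/10)) = 723433797/(40536 + 1/(-2211/10)) = 723433797/(40536 - 10/2211) = 723433797/(89625086/2211) = 723433797*(2211/89625086) = 1599512125167/89625086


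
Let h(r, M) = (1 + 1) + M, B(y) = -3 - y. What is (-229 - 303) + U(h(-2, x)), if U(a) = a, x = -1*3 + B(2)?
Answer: -538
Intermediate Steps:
x = -8 (x = -1*3 + (-3 - 1*2) = -3 + (-3 - 2) = -3 - 5 = -8)
h(r, M) = 2 + M
(-229 - 303) + U(h(-2, x)) = (-229 - 303) + (2 - 8) = -532 - 6 = -538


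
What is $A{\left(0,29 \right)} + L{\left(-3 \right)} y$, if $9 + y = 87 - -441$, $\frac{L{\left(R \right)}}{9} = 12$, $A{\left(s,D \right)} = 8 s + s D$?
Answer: $56052$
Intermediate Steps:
$A{\left(s,D \right)} = 8 s + D s$
$L{\left(R \right)} = 108$ ($L{\left(R \right)} = 9 \cdot 12 = 108$)
$y = 519$ ($y = -9 + \left(87 - -441\right) = -9 + \left(87 + 441\right) = -9 + 528 = 519$)
$A{\left(0,29 \right)} + L{\left(-3 \right)} y = 0 \left(8 + 29\right) + 108 \cdot 519 = 0 \cdot 37 + 56052 = 0 + 56052 = 56052$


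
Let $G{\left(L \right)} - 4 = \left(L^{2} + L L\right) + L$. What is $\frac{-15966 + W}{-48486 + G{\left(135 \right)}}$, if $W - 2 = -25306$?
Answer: $\frac{41270}{11897} \approx 3.4689$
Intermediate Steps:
$W = -25304$ ($W = 2 - 25306 = -25304$)
$G{\left(L \right)} = 4 + L + 2 L^{2}$ ($G{\left(L \right)} = 4 + \left(\left(L^{2} + L L\right) + L\right) = 4 + \left(\left(L^{2} + L^{2}\right) + L\right) = 4 + \left(2 L^{2} + L\right) = 4 + \left(L + 2 L^{2}\right) = 4 + L + 2 L^{2}$)
$\frac{-15966 + W}{-48486 + G{\left(135 \right)}} = \frac{-15966 - 25304}{-48486 + \left(4 + 135 + 2 \cdot 135^{2}\right)} = - \frac{41270}{-48486 + \left(4 + 135 + 2 \cdot 18225\right)} = - \frac{41270}{-48486 + \left(4 + 135 + 36450\right)} = - \frac{41270}{-48486 + 36589} = - \frac{41270}{-11897} = \left(-41270\right) \left(- \frac{1}{11897}\right) = \frac{41270}{11897}$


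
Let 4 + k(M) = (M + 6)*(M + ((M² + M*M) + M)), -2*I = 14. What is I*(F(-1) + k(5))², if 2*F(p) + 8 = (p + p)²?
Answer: -2994012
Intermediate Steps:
I = -7 (I = -½*14 = -7)
F(p) = -4 + 2*p² (F(p) = -4 + (p + p)²/2 = -4 + (2*p)²/2 = -4 + (4*p²)/2 = -4 + 2*p²)
k(M) = -4 + (6 + M)*(2*M + 2*M²) (k(M) = -4 + (M + 6)*(M + ((M² + M*M) + M)) = -4 + (6 + M)*(M + ((M² + M²) + M)) = -4 + (6 + M)*(M + (2*M² + M)) = -4 + (6 + M)*(M + (M + 2*M²)) = -4 + (6 + M)*(2*M + 2*M²))
I*(F(-1) + k(5))² = -7*((-4 + 2*(-1)²) + (-4 + 2*5³ + 12*5 + 14*5²))² = -7*((-4 + 2*1) + (-4 + 2*125 + 60 + 14*25))² = -7*((-4 + 2) + (-4 + 250 + 60 + 350))² = -7*(-2 + 656)² = -7*654² = -7*427716 = -2994012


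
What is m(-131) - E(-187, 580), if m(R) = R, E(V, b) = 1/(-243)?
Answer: -31832/243 ≈ -131.00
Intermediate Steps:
E(V, b) = -1/243
m(-131) - E(-187, 580) = -131 - 1*(-1/243) = -131 + 1/243 = -31832/243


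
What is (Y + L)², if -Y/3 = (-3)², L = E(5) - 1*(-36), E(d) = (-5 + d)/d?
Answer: 81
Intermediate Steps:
E(d) = (-5 + d)/d
L = 36 (L = (-5 + 5)/5 - 1*(-36) = (⅕)*0 + 36 = 0 + 36 = 36)
Y = -27 (Y = -3*(-3)² = -3*9 = -27)
(Y + L)² = (-27 + 36)² = 9² = 81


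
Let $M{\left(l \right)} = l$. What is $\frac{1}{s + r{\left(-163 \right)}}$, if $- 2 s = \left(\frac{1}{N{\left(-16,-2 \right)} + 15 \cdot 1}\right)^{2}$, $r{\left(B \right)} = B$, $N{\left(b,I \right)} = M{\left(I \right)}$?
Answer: $- \frac{338}{55095} \approx -0.0061349$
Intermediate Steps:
$N{\left(b,I \right)} = I$
$s = - \frac{1}{338}$ ($s = - \frac{\left(\frac{1}{-2 + 15 \cdot 1}\right)^{2}}{2} = - \frac{\left(\frac{1}{-2 + 15}\right)^{2}}{2} = - \frac{\left(\frac{1}{13}\right)^{2}}{2} = - \frac{1}{2 \cdot 169} = \left(- \frac{1}{2}\right) \frac{1}{169} = - \frac{1}{338} \approx -0.0029586$)
$\frac{1}{s + r{\left(-163 \right)}} = \frac{1}{- \frac{1}{338} - 163} = \frac{1}{- \frac{55095}{338}} = - \frac{338}{55095}$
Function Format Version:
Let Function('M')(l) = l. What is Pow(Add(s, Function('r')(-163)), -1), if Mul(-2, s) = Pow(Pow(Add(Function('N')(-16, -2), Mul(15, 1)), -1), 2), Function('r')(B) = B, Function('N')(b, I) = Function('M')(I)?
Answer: Rational(-338, 55095) ≈ -0.0061349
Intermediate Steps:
Function('N')(b, I) = I
s = Rational(-1, 338) (s = Mul(Rational(-1, 2), Pow(Pow(Add(-2, Mul(15, 1)), -1), 2)) = Mul(Rational(-1, 2), Pow(Pow(Add(-2, 15), -1), 2)) = Mul(Rational(-1, 2), Pow(Pow(13, -1), 2)) = Mul(Rational(-1, 2), Pow(Rational(1, 13), 2)) = Mul(Rational(-1, 2), Rational(1, 169)) = Rational(-1, 338) ≈ -0.0029586)
Pow(Add(s, Function('r')(-163)), -1) = Pow(Add(Rational(-1, 338), -163), -1) = Pow(Rational(-55095, 338), -1) = Rational(-338, 55095)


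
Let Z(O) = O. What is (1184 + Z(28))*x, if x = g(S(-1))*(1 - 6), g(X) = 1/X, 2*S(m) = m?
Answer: 12120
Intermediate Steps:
S(m) = m/2
x = 10 (x = (1 - 6)/(((½)*(-1))) = -5/(-½) = -2*(-5) = 10)
(1184 + Z(28))*x = (1184 + 28)*10 = 1212*10 = 12120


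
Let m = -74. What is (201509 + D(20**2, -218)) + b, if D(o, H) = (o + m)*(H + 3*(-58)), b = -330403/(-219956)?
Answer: 16214826855/219956 ≈ 73719.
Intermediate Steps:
b = 330403/219956 (b = -330403*(-1/219956) = 330403/219956 ≈ 1.5021)
D(o, H) = (-174 + H)*(-74 + o) (D(o, H) = (o - 74)*(H + 3*(-58)) = (-74 + o)*(H - 174) = (-74 + o)*(-174 + H) = (-174 + H)*(-74 + o))
(201509 + D(20**2, -218)) + b = (201509 + (12876 - 174*20**2 - 74*(-218) - 218*20**2)) + 330403/219956 = (201509 + (12876 - 174*400 + 16132 - 218*400)) + 330403/219956 = (201509 + (12876 - 69600 + 16132 - 87200)) + 330403/219956 = (201509 - 127792) + 330403/219956 = 73717 + 330403/219956 = 16214826855/219956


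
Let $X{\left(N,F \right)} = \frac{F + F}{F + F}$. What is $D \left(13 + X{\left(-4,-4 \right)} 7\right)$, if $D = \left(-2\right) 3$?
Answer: $-120$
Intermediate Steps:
$D = -6$
$X{\left(N,F \right)} = 1$ ($X{\left(N,F \right)} = \frac{2 F}{2 F} = 2 F \frac{1}{2 F} = 1$)
$D \left(13 + X{\left(-4,-4 \right)} 7\right) = - 6 \left(13 + 1 \cdot 7\right) = - 6 \left(13 + 7\right) = \left(-6\right) 20 = -120$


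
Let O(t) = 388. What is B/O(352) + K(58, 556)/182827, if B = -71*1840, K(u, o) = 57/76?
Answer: -23884518989/70936876 ≈ -336.70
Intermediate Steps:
K(u, o) = ¾ (K(u, o) = 57*(1/76) = ¾)
B = -130640
B/O(352) + K(58, 556)/182827 = -130640/388 + (¾)/182827 = -130640*1/388 + (¾)*(1/182827) = -32660/97 + 3/731308 = -23884518989/70936876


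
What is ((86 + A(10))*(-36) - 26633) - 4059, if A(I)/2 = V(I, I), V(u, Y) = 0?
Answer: -33788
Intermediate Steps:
A(I) = 0 (A(I) = 2*0 = 0)
((86 + A(10))*(-36) - 26633) - 4059 = ((86 + 0)*(-36) - 26633) - 4059 = (86*(-36) - 26633) - 4059 = (-3096 - 26633) - 4059 = -29729 - 4059 = -33788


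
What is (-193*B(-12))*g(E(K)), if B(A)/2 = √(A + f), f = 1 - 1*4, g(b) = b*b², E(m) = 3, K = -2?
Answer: -10422*I*√15 ≈ -40364.0*I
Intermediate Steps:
g(b) = b³
f = -3 (f = 1 - 4 = -3)
B(A) = 2*√(-3 + A) (B(A) = 2*√(A - 3) = 2*√(-3 + A))
(-193*B(-12))*g(E(K)) = -386*√(-3 - 12)*3³ = -386*√(-15)*27 = -386*I*√15*27 = -10422*I*√15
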